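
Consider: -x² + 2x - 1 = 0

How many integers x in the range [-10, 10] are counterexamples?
Counterexamples in [-10, 10]: {-10, -9, -8, -7, -6, -5, -4, -3, -2, -1, 0, 2, 3, 4, 5, 6, 7, 8, 9, 10}.

Counting them gives 20 values.

Answer: 20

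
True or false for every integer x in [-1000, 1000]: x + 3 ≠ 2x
The claim fails at x = 3:
x = 3: LHS = 3 + 3 = 6, RHS = 2·3 = 6; 6 ≠ 6 — FAILS

Because a single integer refutes it, the statement is false.

Answer: False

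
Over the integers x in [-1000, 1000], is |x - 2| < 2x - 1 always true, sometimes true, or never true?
Holds at x = 2: LHS = |2 - 2| = |0| = 0, RHS = 2·2 - 1 = 3; 0 < 3 — holds
Fails at x = 0: LHS = |0 - 2| = |-2| = 2, RHS = 2·0 - 1 = -1; 2 < -1 — FAILS
It is satisfied by some integers in the range but not all.

Answer: Sometimes true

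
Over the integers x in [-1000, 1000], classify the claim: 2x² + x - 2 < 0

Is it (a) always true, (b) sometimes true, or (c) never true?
Holds at x = 0: LHS = 2·0² + 0 - 2 = -2; -2 < 0 — holds
Fails at x = 1: LHS = 2·1² + 1 - 2 = 1; 1 < 0 — FAILS
It is satisfied by some integers in the range but not all.

Answer: Sometimes true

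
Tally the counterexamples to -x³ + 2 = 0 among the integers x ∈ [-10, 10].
Counterexamples in [-10, 10]: {-10, -9, -8, -7, -6, -5, -4, -3, -2, -1, 0, 1, 2, 3, 4, 5, 6, 7, 8, 9, 10}.

Counting them gives 21 values.

Answer: 21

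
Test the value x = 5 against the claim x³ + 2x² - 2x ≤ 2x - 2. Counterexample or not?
Substitute x = 5 into the relation:
x = 5: LHS = 5³ + 2·5² - 2·5 = 165, RHS = 2·5 - 2 = 8; 165 ≤ 8 — FAILS

Since the claim fails at x = 5, this value is a counterexample.

Answer: Yes, x = 5 is a counterexample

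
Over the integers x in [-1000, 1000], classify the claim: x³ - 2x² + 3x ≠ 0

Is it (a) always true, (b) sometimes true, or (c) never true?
Holds at x = 1: LHS = 1³ - 2·1² + 3·1 = 2; 2 ≠ 0 — holds
Fails at x = 0: LHS = 0³ - 2·0² + 3·0 = 0; 0 ≠ 0 — FAILS
It is satisfied by some integers in the range but not all.

Answer: Sometimes true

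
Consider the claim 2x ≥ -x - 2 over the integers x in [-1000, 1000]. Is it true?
The claim fails at x = -1:
x = -1: LHS = 2·(-1) = -2, RHS = -(-1) - 2 = -1; -2 ≥ -1 — FAILS

Because a single integer refutes it, the statement is false.

Answer: False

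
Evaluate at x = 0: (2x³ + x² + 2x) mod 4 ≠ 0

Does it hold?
x = 0: LHS = (2·0³ + 0² + 2·0) mod 4 = 0 mod 4 = 0; 0 ≠ 0 — FAILS

The relation fails at x = 0, so x = 0 is a counterexample.

Answer: No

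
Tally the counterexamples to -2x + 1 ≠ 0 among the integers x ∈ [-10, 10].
Track d = LHS − RHS over the integers in [-10, 10]. Equality would need d = 0, but d changes sign only between consecutive integers, jumping over 0:
x = 0: LHS = -2·0 + 1 = 1; 1 ≠ 0 — holds  (d = 1)
x = 1: LHS = -2·1 + 1 = -1; -1 ≠ 0 — holds  (d = -1)
Away from these crossings d keeps a constant sign, and checking every integer in [-10, 10] confirms d ≠ 0 throughout. Hence the two sides are never equal, so the relation holds for every integer in [-10, 10].

No counterexample appears in that range.

Answer: 0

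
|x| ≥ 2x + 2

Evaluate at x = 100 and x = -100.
x = 100: LHS = |100| = 100, RHS = 2·100 + 2 = 202; 100 ≥ 202 — FAILS
x = -100: LHS = |-100| = 100, RHS = 2·(-100) + 2 = -198; 100 ≥ -198 — holds

Answer: Partially: fails for x = 100, holds for x = -100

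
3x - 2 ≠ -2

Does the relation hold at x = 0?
x = 0: LHS = 3·0 - 2 = -2; -2 ≠ -2 — FAILS

The relation fails at x = 0, so x = 0 is a counterexample.

Answer: No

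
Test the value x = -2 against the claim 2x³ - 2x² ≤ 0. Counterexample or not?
Substitute x = -2 into the relation:
x = -2: LHS = 2·(-2)³ - 2·(-2)² = -24; -24 ≤ 0 — holds

The claim holds here, so x = -2 is not a counterexample. (A counterexample exists elsewhere, e.g. x = 2.)

Answer: No, x = -2 is not a counterexample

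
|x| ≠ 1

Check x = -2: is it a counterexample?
Substitute x = -2 into the relation:
x = -2: LHS = |-2| = 2; 2 ≠ 1 — holds

The claim holds here, so x = -2 is not a counterexample. (A counterexample exists elsewhere, e.g. x = 1.)

Answer: No, x = -2 is not a counterexample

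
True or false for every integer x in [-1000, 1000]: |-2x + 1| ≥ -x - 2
Over all integers in [-1000, 1000], LHS − RHS is smallest at x = 0, where it equals 3:
x = 0: LHS = |-2·0 + 1| = |1| = 1, RHS = -0 - 2 = -2; 1 ≥ -2 — holds
At the ends of the range:
x = -1000: LHS = |-2·(-1000) + 1| = |2001| = 2001, RHS = -(-1000) - 2 = 998; 2001 ≥ 998 — holds
x = 1000: LHS = |-2·1000 + 1| = |-1999| = 1999, RHS = -1000 - 2 = -1002; 1999 ≥ -1002 — holds
Hence LHS − RHS is never negative, i.e. LHS ≥ RHS throughout, so the relation holds for every integer in [-1000, 1000].

No counterexample exists.

Answer: True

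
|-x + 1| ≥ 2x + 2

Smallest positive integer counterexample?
Testing positive integers:
x = 1: LHS = |-1 + 1| = |0| = 0, RHS = 2·1 + 2 = 4; 0 ≥ 4 — FAILS  ← smallest positive counterexample

Answer: x = 1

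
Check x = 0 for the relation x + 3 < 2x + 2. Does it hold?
x = 0: LHS = 0 + 3 = 3, RHS = 2·0 + 2 = 2; 3 < 2 — FAILS

The relation fails at x = 0, so x = 0 is a counterexample.

Answer: No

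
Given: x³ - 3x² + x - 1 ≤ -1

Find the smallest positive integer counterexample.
Testing positive integers:
x = 1: LHS = 1³ - 3·1² + 1 - 1 = -2; -2 ≤ -1 — holds
x = 2: LHS = 2³ - 3·2² + 2 - 1 = -3; -3 ≤ -1 — holds
x = 3: LHS = 3³ - 3·3² + 3 - 1 = 2; 2 ≤ -1 — FAILS  ← smallest positive counterexample

Answer: x = 3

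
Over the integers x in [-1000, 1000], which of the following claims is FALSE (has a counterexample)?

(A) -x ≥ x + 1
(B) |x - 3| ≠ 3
(A) x = 0: LHS = -0 = 0, RHS = 0 + 1 = 1; 0 ≥ 1 — FAILS
(B) x = 0: LHS = |0 - 3| = |-3| = 3; 3 ≠ 3 — FAILS

Answer: Both A and B are false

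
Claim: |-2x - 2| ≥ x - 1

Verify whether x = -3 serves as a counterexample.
Substitute x = -3 into the relation:
x = -3: LHS = |-2·(-3) - 2| = |4| = 4, RHS = (-3) - 1 = -4; 4 ≥ -4 — holds

The relation holds at x = -3, so it is not a counterexample.

Answer: No, x = -3 is not a counterexample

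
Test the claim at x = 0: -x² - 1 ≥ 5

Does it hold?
x = 0: LHS = -0² - 1 = -1; -1 ≥ 5 — FAILS

The relation fails at x = 0, so x = 0 is a counterexample.

Answer: No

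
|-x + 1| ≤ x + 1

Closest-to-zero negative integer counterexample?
Testing negative integers from -1 downward:
x = -1: LHS = |-(-1) + 1| = |2| = 2, RHS = (-1) + 1 = 0; 2 ≤ 0 — FAILS  ← closest negative counterexample to 0

Answer: x = -1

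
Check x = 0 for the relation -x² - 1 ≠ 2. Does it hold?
x = 0: LHS = -0² - 1 = -1; -1 ≠ 2 — holds

The relation is satisfied at x = 0.

Answer: Yes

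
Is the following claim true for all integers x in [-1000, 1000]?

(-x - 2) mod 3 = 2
The claim fails at x = 0:
x = 0: LHS = (-0 - 2) mod 3 = (-2) mod 3 = 1; 1 = 2 — FAILS

Because a single integer refutes it, the statement is false.

Answer: False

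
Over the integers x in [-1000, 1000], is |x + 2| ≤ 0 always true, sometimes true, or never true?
Holds at x = -2: LHS = |(-2) + 2| = |0| = 0; 0 ≤ 0 — holds
Fails at x = 0: LHS = |0 + 2| = |2| = 2; 2 ≤ 0 — FAILS
It is satisfied by some integers in the range but not all.

Answer: Sometimes true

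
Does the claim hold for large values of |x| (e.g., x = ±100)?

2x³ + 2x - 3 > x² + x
x = 100: LHS = 2·100³ + 2·100 - 3 = 2000197, RHS = 100² + 100 = 10100; 2000197 > 10100 — holds
x = -100: LHS = 2·(-100)³ + 2·(-100) - 3 = -2000203, RHS = (-100)² + (-100) = 9900; -2000203 > 9900 — FAILS

Answer: Partially: holds for x = 100, fails for x = -100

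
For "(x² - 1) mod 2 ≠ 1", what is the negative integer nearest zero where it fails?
Testing negative integers from -1 downward:
x = -1: LHS = ((-1)² - 1) mod 2 = 0 mod 2 = 0; 0 ≠ 1 — holds
x = -2: LHS = ((-2)² - 1) mod 2 = 3 mod 2 = 1; 1 ≠ 1 — FAILS  ← closest negative counterexample to 0

Answer: x = -2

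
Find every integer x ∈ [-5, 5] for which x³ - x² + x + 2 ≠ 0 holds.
Track d = LHS − RHS over the integers in [-5, 5]. Equality would need d = 0, but d changes sign only between consecutive integers, jumping over 0:
x = -1: LHS = (-1)³ - (-1)² + (-1) + 2 = -1; -1 ≠ 0 — holds  (d = -1)
x = 0: LHS = 0³ - 0² + 0 + 2 = 2; 2 ≠ 0 — holds  (d = 2)
Away from these crossings d keeps a constant sign, and checking every integer in [-5, 5] confirms d ≠ 0 throughout. Hence the two sides are never equal, so the relation holds for every integer in [-5, 5].

Answer: All integers in [-5, 5]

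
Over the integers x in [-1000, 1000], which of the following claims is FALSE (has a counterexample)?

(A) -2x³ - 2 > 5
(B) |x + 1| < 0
(A) x = 0: LHS = -2·0³ - 2 = -2; -2 > 5 — FAILS
(B) x = 0: LHS = |0 + 1| = |1| = 1; 1 < 0 — FAILS

Answer: Both A and B are false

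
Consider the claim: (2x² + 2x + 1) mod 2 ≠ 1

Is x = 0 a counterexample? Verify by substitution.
Substitute x = 0 into the relation:
x = 0: LHS = (2·0² + 2·0 + 1) mod 2 = 1 mod 2 = 1; 1 ≠ 1 — FAILS

Since the claim fails at x = 0, this value is a counterexample.

Answer: Yes, x = 0 is a counterexample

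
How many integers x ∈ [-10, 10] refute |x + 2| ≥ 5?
Counterexamples in [-10, 10]: {-6, -5, -4, -3, -2, -1, 0, 1, 2}.

Counting them gives 9 values.

Answer: 9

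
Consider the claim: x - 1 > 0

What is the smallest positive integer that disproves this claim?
Testing positive integers:
x = 1: LHS = 1 - 1 = 0; 0 > 0 — FAILS  ← smallest positive counterexample

Answer: x = 1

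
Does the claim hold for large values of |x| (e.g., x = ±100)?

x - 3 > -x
x = 100: LHS = 100 - 3 = 97; 97 > -100 — holds
x = -100: LHS = (-100) - 3 = -103, RHS = -(-100) = 100; -103 > 100 — FAILS

Answer: Partially: holds for x = 100, fails for x = -100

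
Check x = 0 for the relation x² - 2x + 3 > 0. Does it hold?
x = 0: LHS = 0² - 2·0 + 3 = 3; 3 > 0 — holds

The relation is satisfied at x = 0.

Answer: Yes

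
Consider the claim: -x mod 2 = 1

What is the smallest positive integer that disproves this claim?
Testing positive integers:
x = 1: LHS = (-1) mod 2 = 1; 1 = 1 — holds
x = 2: LHS = (-2) mod 2 = 0; 0 = 1 — FAILS  ← smallest positive counterexample

Answer: x = 2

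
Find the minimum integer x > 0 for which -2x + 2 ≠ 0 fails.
Testing positive integers:
x = 1: LHS = -2·1 + 2 = 0; 0 ≠ 0 — FAILS  ← smallest positive counterexample

Answer: x = 1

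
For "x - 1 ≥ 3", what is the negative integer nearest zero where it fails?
Testing negative integers from -1 downward:
x = -1: LHS = (-1) - 1 = -2; -2 ≥ 3 — FAILS  ← closest negative counterexample to 0

Answer: x = -1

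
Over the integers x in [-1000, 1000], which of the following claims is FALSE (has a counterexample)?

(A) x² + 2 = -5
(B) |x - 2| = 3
(A) x = 0: LHS = 0² + 2 = 2; 2 = -5 — FAILS
(B) x = 0: LHS = |0 - 2| = |-2| = 2; 2 = 3 — FAILS

Answer: Both A and B are false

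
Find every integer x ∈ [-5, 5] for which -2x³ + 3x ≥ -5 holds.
Holds for: {-5, -4, -3, -2, -1, 0, 1}
Fails for: {2, 3, 4, 5}

Answer: {-5, -4, -3, -2, -1, 0, 1}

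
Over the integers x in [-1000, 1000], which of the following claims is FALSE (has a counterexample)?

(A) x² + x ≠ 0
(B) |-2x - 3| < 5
(A) x = 0: LHS = 0² + 0 = 0; 0 ≠ 0 — FAILS
(B) x = 1: LHS = |-2·1 - 3| = |-5| = 5; 5 < 5 — FAILS

Answer: Both A and B are false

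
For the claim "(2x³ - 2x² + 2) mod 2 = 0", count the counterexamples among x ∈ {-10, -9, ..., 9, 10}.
For a polynomial with integer coefficients, its value mod 2 depends only on x mod 2, so it suffices to check one representative of each residue class, x = 0, 1:
x = 0: LHS = (2·0³ - 2·0² + 2) mod 2 = 2 mod 2 = 0; 0 = 0 — holds
x = 1: LHS = (2·1³ - 2·1² + 2) mod 2 = 2 mod 2 = 0; 0 = 0 — holds
The relation holds in every residue class, so the relation holds for every integer in [-10, 10].

No counterexample appears in that range.

Answer: 0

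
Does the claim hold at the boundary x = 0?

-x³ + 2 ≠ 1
x = 0: LHS = -0³ + 2 = 2; 2 ≠ 1 — holds

The relation is satisfied at x = 0.

Answer: Yes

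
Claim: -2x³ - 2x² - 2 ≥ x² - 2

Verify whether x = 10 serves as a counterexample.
Substitute x = 10 into the relation:
x = 10: LHS = -2·10³ - 2·10² - 2 = -2202, RHS = 10² - 2 = 98; -2202 ≥ 98 — FAILS

Since the claim fails at x = 10, this value is a counterexample.

Answer: Yes, x = 10 is a counterexample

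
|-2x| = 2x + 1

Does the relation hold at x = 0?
x = 0: LHS = |-2·0| = |0| = 0, RHS = 2·0 + 1 = 1; 0 = 1 — FAILS

The relation fails at x = 0, so x = 0 is a counterexample.

Answer: No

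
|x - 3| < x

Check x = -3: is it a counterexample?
Substitute x = -3 into the relation:
x = -3: LHS = |(-3) - 3| = |-6| = 6; 6 < -3 — FAILS

Since the claim fails at x = -3, this value is a counterexample.

Answer: Yes, x = -3 is a counterexample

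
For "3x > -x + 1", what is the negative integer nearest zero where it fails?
Testing negative integers from -1 downward:
x = -1: LHS = 3·(-1) = -3, RHS = -(-1) + 1 = 2; -3 > 2 — FAILS  ← closest negative counterexample to 0

Answer: x = -1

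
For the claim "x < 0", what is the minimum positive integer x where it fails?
Testing positive integers:
x = 1: 1 < 0 — FAILS  ← smallest positive counterexample

Answer: x = 1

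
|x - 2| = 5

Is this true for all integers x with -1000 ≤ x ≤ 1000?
The claim fails at x = 0:
x = 0: LHS = |0 - 2| = |-2| = 2; 2 = 5 — FAILS

Because a single integer refutes it, the statement is false.

Answer: False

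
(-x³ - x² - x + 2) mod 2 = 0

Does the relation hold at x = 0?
x = 0: LHS = (-0³ - 0² - 0 + 2) mod 2 = 2 mod 2 = 0; 0 = 0 — holds

The relation is satisfied at x = 0.

Answer: Yes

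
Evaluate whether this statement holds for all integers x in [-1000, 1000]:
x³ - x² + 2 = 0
The claim fails at x = 0:
x = 0: LHS = 0³ - 0² + 2 = 2; 2 = 0 — FAILS

Because a single integer refutes it, the statement is false.

Answer: False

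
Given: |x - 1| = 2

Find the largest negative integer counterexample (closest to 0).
Testing negative integers from -1 downward:
x = -1: LHS = |(-1) - 1| = |-2| = 2; 2 = 2 — holds
x = -2: LHS = |(-2) - 1| = |-3| = 3; 3 = 2 — FAILS  ← closest negative counterexample to 0

Answer: x = -2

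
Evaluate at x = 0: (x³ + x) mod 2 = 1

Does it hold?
x = 0: LHS = (0³ + 0) mod 2 = 0 mod 2 = 0; 0 = 1 — FAILS

The relation fails at x = 0, so x = 0 is a counterexample.

Answer: No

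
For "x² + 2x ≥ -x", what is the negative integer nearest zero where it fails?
Testing negative integers from -1 downward:
x = -1: LHS = (-1)² + 2·(-1) = -1, RHS = -(-1) = 1; -1 ≥ 1 — FAILS  ← closest negative counterexample to 0

Answer: x = -1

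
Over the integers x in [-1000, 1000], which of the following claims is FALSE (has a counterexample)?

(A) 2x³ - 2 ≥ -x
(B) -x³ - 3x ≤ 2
(A) x = 0: LHS = 2·0³ - 2 = -2, RHS = -0 = 0; -2 ≥ 0 — FAILS
(B) x = -1: LHS = -(-1)³ - 3·(-1) = 4; 4 ≤ 2 — FAILS

Answer: Both A and B are false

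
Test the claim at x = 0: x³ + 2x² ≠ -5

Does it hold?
x = 0: LHS = 0³ + 2·0² = 0; 0 ≠ -5 — holds

The relation is satisfied at x = 0.

Answer: Yes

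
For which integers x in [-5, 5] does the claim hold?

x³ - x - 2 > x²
Holds for: {3, 4, 5}
Fails for: {-5, -4, -3, -2, -1, 0, 1, 2}

Answer: {3, 4, 5}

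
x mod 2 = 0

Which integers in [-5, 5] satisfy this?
Holds for: {-4, -2, 0, 2, 4}
Fails for: {-5, -3, -1, 1, 3, 5}

Answer: {-4, -2, 0, 2, 4}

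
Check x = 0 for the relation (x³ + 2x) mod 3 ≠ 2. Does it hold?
x = 0: LHS = (0³ + 2·0) mod 3 = 0 mod 3 = 0; 0 ≠ 2 — holds

The relation is satisfied at x = 0.

Answer: Yes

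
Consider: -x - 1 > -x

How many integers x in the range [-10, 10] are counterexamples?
Counterexamples in [-10, 10]: {-10, -9, -8, -7, -6, -5, -4, -3, -2, -1, 0, 1, 2, 3, 4, 5, 6, 7, 8, 9, 10}.

Counting them gives 21 values.

Answer: 21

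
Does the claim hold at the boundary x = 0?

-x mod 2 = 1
x = 0: LHS = (-0) mod 2 = 0 mod 2 = 0; 0 = 1 — FAILS

The relation fails at x = 0, so x = 0 is a counterexample.

Answer: No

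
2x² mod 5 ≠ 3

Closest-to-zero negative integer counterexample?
Testing negative integers from -1 downward:
x = -1: LHS = (2·(-1)²) mod 5 = 2 mod 5 = 2; 2 ≠ 3 — holds
x = -2: LHS = (2·(-2)²) mod 5 = 8 mod 5 = 3; 3 ≠ 3 — FAILS  ← closest negative counterexample to 0

Answer: x = -2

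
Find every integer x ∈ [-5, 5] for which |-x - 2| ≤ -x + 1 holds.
Holds for: {-5, -4, -3, -2, -1}
Fails for: {0, 1, 2, 3, 4, 5}

Answer: {-5, -4, -3, -2, -1}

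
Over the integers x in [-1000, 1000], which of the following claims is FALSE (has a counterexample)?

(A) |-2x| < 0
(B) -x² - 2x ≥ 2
(A) x = 0: LHS = |-2·0| = |0| = 0; 0 < 0 — FAILS
(B) x = 0: LHS = -0² - 2·0 = 0; 0 ≥ 2 — FAILS

Answer: Both A and B are false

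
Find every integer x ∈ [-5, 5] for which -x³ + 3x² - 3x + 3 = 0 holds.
Track d = LHS − RHS over the integers in [-5, 5]. Equality would need d = 0, but d changes sign only between consecutive integers, jumping over 0:
x = 2: LHS = -2³ + 3·2² - 3·2 + 3 = 1; 1 = 0 — FAILS  (d = 1)
x = 3: LHS = -3³ + 3·3² - 3·3 + 3 = -6; -6 = 0 — FAILS  (d = -6)
Away from these crossings d keeps a constant sign, and checking every integer in [-5, 5] confirms d ≠ 0 throughout. Hence the two sides are never equal, so the claimed relation (=) fails for every integer in [-5, 5].

Answer: None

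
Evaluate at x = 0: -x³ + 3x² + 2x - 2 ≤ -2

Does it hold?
x = 0: LHS = -0³ + 3·0² + 2·0 - 2 = -2; -2 ≤ -2 — holds

The relation is satisfied at x = 0.

Answer: Yes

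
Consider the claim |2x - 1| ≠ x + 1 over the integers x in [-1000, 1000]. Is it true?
The claim fails at x = 0:
x = 0: LHS = |2·0 - 1| = |-1| = 1, RHS = 0 + 1 = 1; 1 ≠ 1 — FAILS

Because a single integer refutes it, the statement is false.

Answer: False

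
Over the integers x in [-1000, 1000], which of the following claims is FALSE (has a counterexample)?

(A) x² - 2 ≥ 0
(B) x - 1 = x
(A) x = 0: LHS = 0² - 2 = -2; -2 ≥ 0 — FAILS
(B) x = 0: LHS = 0 - 1 = -1; -1 = 0 — FAILS

Answer: Both A and B are false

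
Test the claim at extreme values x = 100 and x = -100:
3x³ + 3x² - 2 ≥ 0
x = 100: LHS = 3·100³ + 3·100² - 2 = 3029998; 3029998 ≥ 0 — holds
x = -100: LHS = 3·(-100)³ + 3·(-100)² - 2 = -2970002; -2970002 ≥ 0 — FAILS

Answer: Partially: holds for x = 100, fails for x = -100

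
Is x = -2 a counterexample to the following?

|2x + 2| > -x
Substitute x = -2 into the relation:
x = -2: LHS = |2·(-2) + 2| = |-2| = 2, RHS = -(-2) = 2; 2 > 2 — FAILS

Since the claim fails at x = -2, this value is a counterexample.

Answer: Yes, x = -2 is a counterexample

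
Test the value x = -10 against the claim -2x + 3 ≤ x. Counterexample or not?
Substitute x = -10 into the relation:
x = -10: LHS = -2·(-10) + 3 = 23; 23 ≤ -10 — FAILS

Since the claim fails at x = -10, this value is a counterexample.

Answer: Yes, x = -10 is a counterexample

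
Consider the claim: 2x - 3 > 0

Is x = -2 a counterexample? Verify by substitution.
Substitute x = -2 into the relation:
x = -2: LHS = 2·(-2) - 3 = -7; -7 > 0 — FAILS

Since the claim fails at x = -2, this value is a counterexample.

Answer: Yes, x = -2 is a counterexample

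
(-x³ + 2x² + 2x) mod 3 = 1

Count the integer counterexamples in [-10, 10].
Counterexamples in [-10, 10]: {-9, -8, -6, -5, -3, -2, 0, 1, 3, 4, 6, 7, 9, 10}.

Counting them gives 14 values.

Answer: 14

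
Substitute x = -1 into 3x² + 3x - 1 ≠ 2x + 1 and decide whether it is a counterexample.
Substitute x = -1 into the relation:
x = -1: LHS = 3·(-1)² + 3·(-1) - 1 = -1, RHS = 2·(-1) + 1 = -1; -1 ≠ -1 — FAILS

Since the claim fails at x = -1, this value is a counterexample.

Answer: Yes, x = -1 is a counterexample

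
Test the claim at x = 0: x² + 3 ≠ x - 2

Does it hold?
x = 0: LHS = 0² + 3 = 3, RHS = 0 - 2 = -2; 3 ≠ -2 — holds

The relation is satisfied at x = 0.

Answer: Yes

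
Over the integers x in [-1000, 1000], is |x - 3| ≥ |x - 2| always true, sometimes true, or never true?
Holds at x = 0: LHS = |0 - 3| = |-3| = 3, RHS = |0 - 2| = |-2| = 2; 3 ≥ 2 — holds
Fails at x = 3: LHS = |3 - 3| = |0| = 0, RHS = |3 - 2| = |1| = 1; 0 ≥ 1 — FAILS
It is satisfied by some integers in the range but not all.

Answer: Sometimes true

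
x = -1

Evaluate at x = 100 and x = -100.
x = 100: 100 = -1 — FAILS
x = -100: -100 = -1 — FAILS

Answer: No, fails for both x = 100 and x = -100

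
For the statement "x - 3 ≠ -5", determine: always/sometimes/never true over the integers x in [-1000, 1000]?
Holds at x = 0: LHS = 0 - 3 = -3; -3 ≠ -5 — holds
Fails at x = -2: LHS = (-2) - 3 = -5; -5 ≠ -5 — FAILS
It is satisfied by some integers in the range but not all.

Answer: Sometimes true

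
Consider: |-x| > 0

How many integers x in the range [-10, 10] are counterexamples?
Counterexamples in [-10, 10]: {0}.

Counting them gives 1 values.

Answer: 1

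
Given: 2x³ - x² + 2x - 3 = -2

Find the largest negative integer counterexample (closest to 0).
Testing negative integers from -1 downward:
x = -1: LHS = 2·(-1)³ - (-1)² + 2·(-1) - 3 = -8; -8 = -2 — FAILS  ← closest negative counterexample to 0

Answer: x = -1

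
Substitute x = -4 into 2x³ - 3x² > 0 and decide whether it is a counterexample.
Substitute x = -4 into the relation:
x = -4: LHS = 2·(-4)³ - 3·(-4)² = -176; -176 > 0 — FAILS

Since the claim fails at x = -4, this value is a counterexample.

Answer: Yes, x = -4 is a counterexample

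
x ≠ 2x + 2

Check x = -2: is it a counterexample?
Substitute x = -2 into the relation:
x = -2: RHS = 2·(-2) + 2 = -2; -2 ≠ -2 — FAILS

Since the claim fails at x = -2, this value is a counterexample.

Answer: Yes, x = -2 is a counterexample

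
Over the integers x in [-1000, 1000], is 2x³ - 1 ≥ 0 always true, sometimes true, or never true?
Holds at x = 1: LHS = 2·1³ - 1 = 1; 1 ≥ 0 — holds
Fails at x = 0: LHS = 2·0³ - 1 = -1; -1 ≥ 0 — FAILS
It is satisfied by some integers in the range but not all.

Answer: Sometimes true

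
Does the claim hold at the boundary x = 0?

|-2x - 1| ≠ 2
x = 0: LHS = |-2·0 - 1| = |-1| = 1; 1 ≠ 2 — holds

The relation is satisfied at x = 0.

Answer: Yes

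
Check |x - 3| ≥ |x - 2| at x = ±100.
x = 100: LHS = |100 - 3| = |97| = 97, RHS = |100 - 2| = |98| = 98; 97 ≥ 98 — FAILS
x = -100: LHS = |(-100) - 3| = |-103| = 103, RHS = |(-100) - 2| = |-102| = 102; 103 ≥ 102 — holds

Answer: Partially: fails for x = 100, holds for x = -100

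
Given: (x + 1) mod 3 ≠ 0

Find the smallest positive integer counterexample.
Testing positive integers:
x = 1: LHS = (1 + 1) mod 3 = 2 mod 3 = 2; 2 ≠ 0 — holds
x = 2: LHS = (2 + 1) mod 3 = 3 mod 3 = 0; 0 ≠ 0 — FAILS  ← smallest positive counterexample

Answer: x = 2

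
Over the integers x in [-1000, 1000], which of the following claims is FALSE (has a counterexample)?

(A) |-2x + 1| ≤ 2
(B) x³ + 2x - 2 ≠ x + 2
(A) x = -1: LHS = |-2·(-1) + 1| = |3| = 3; 3 ≤ 2 — FAILS

(B) Track d = LHS − RHS over the integers in [-1000, 1000]. Equality would need d = 0, but d changes sign only between consecutive integers, jumping over 0:
x = 1: LHS = 1³ + 2·1 - 2 = 1, RHS = 1 + 2 = 3; 1 ≠ 3 — holds  (d = -2)
x = 2: LHS = 2³ + 2·2 - 2 = 10, RHS = 2 + 2 = 4; 10 ≠ 4 — holds  (d = 6)
Away from these crossings d keeps a constant sign, and checking every integer in [-1000, 1000] confirms d ≠ 0 throughout. Hence the two sides are never equal, so the relation holds for every integer in [-1000, 1000].

Only (A) has a counterexample.

Answer: A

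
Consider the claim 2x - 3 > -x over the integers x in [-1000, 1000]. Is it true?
The claim fails at x = 0:
x = 0: LHS = 2·0 - 3 = -3, RHS = -0 = 0; -3 > 0 — FAILS

Because a single integer refutes it, the statement is false.

Answer: False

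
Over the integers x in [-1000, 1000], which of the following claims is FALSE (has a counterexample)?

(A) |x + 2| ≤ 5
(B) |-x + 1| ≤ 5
(A) x = 4: LHS = |4 + 2| = |6| = 6; 6 ≤ 5 — FAILS
(B) x = -5: LHS = |-(-5) + 1| = |6| = 6; 6 ≤ 5 — FAILS

Answer: Both A and B are false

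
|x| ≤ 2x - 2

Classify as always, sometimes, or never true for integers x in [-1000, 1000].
Holds at x = 2: LHS = |2| = 2, RHS = 2·2 - 2 = 2; 2 ≤ 2 — holds
Fails at x = 0: LHS = |0| = 0, RHS = 2·0 - 2 = -2; 0 ≤ -2 — FAILS
It is satisfied by some integers in the range but not all.

Answer: Sometimes true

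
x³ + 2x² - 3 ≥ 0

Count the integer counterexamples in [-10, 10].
Counterexamples in [-10, 10]: {-10, -9, -8, -7, -6, -5, -4, -3, -2, -1, 0}.

Counting them gives 11 values.

Answer: 11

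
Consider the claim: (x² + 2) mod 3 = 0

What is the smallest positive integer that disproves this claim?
Testing positive integers:
x = 1: LHS = (1² + 2) mod 3 = 3 mod 3 = 0; 0 = 0 — holds
x = 2: LHS = (2² + 2) mod 3 = 6 mod 3 = 0; 0 = 0 — holds
x = 3: LHS = (3² + 2) mod 3 = 11 mod 3 = 2; 2 = 0 — FAILS  ← smallest positive counterexample

Answer: x = 3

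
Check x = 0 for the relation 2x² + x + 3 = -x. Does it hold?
x = 0: LHS = 2·0² + 0 + 3 = 3, RHS = -0 = 0; 3 = 0 — FAILS

The relation fails at x = 0, so x = 0 is a counterexample.

Answer: No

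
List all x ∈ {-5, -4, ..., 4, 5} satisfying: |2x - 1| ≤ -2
An absolute value is never negative, so the left side is ≥ 0 for every x, while the right side is -2. Tightest case in [-5, 5] is x = 0:
x = 0: LHS = |2·0 - 1| = |-1| = 1; 1 ≤ -2 — FAILS
Hence LHS − RHS is never zero or negative, i.e. LHS > RHS throughout, so the claimed relation (≤) fails for every integer in [-5, 5].

Answer: None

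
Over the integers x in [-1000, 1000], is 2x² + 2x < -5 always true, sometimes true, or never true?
Over all integers in [-1000, 1000], LHS − RHS is smallest at x = 0, where it equals 5:
x = 0: LHS = 2·0² + 2·0 = 0; 0 < -5 — FAILS
At the ends of the range:
x = -1000: LHS = 2·(-1000)² + 2·(-1000) = 1998000; 1998000 < -5 — FAILS
x = 1000: LHS = 2·1000² + 2·1000 = 2002000; 2002000 < -5 — FAILS
Hence LHS − RHS is never negative, i.e. LHS ≥ RHS throughout, so the claimed relation (<) fails for every integer in [-1000, 1000].

No integer in the range satisfies it.

Answer: Never true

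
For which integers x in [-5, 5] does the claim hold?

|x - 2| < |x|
Holds for: {2, 3, 4, 5}
Fails for: {-5, -4, -3, -2, -1, 0, 1}

Answer: {2, 3, 4, 5}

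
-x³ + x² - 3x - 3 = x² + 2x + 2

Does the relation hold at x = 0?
x = 0: LHS = -0³ + 0² - 3·0 - 3 = -3, RHS = 0² + 2·0 + 2 = 2; -3 = 2 — FAILS

The relation fails at x = 0, so x = 0 is a counterexample.

Answer: No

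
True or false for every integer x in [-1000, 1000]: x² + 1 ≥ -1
Over all integers in [-1000, 1000], LHS − RHS is smallest at x = 0, where it equals 2:
x = 0: LHS = 0² + 1 = 1; 1 ≥ -1 — holds
At the ends of the range:
x = -1000: LHS = (-1000)² + 1 = 1000001; 1000001 ≥ -1 — holds
x = 1000: LHS = 1000² + 1 = 1000001; 1000001 ≥ -1 — holds
Hence LHS − RHS is never negative, i.e. LHS ≥ RHS throughout, so the relation holds for every integer in [-1000, 1000].

No counterexample exists.

Answer: True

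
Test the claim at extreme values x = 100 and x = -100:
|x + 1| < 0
x = 100: LHS = |100 + 1| = |101| = 101; 101 < 0 — FAILS
x = -100: LHS = |(-100) + 1| = |-99| = 99; 99 < 0 — FAILS

Answer: No, fails for both x = 100 and x = -100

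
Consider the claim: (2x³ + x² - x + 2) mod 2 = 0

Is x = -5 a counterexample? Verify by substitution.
Substitute x = -5 into the relation:
x = -5: LHS = (2·(-5)³ + (-5)² - (-5) + 2) mod 2 = (-218) mod 2 = 0; 0 = 0 — holds

The relation holds at x = -5, so it is not a counterexample.

Answer: No, x = -5 is not a counterexample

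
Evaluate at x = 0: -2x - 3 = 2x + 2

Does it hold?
x = 0: LHS = -2·0 - 3 = -3, RHS = 2·0 + 2 = 2; -3 = 2 — FAILS

The relation fails at x = 0, so x = 0 is a counterexample.

Answer: No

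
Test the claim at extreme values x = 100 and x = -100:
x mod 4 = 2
x = 100: LHS = 100 mod 4 = 0; 0 = 2 — FAILS
x = -100: LHS = (-100) mod 4 = 0; 0 = 2 — FAILS

Answer: No, fails for both x = 100 and x = -100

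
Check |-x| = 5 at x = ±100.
x = 100: LHS = |-100| = 100; 100 = 5 — FAILS
x = -100: LHS = |-(-100)| = |100| = 100; 100 = 5 — FAILS

Answer: No, fails for both x = 100 and x = -100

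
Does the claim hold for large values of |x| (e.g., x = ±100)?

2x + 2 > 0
x = 100: LHS = 2·100 + 2 = 202; 202 > 0 — holds
x = -100: LHS = 2·(-100) + 2 = -198; -198 > 0 — FAILS

Answer: Partially: holds for x = 100, fails for x = -100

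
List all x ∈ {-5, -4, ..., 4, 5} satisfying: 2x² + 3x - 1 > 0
Holds for: {-5, -4, -3, -2, 1, 2, 3, 4, 5}
Fails for: {-1, 0}

Answer: {-5, -4, -3, -2, 1, 2, 3, 4, 5}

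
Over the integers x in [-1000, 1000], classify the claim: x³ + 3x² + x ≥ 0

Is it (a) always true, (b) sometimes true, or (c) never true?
Holds at x = 0: LHS = 0³ + 3·0² + 0 = 0; 0 ≥ 0 — holds
Fails at x = -3: LHS = (-3)³ + 3·(-3)² + (-3) = -3; -3 ≥ 0 — FAILS
It is satisfied by some integers in the range but not all.

Answer: Sometimes true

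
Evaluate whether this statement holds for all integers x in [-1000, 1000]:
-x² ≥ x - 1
The claim fails at x = 1:
x = 1: LHS = -1² = -1, RHS = 1 - 1 = 0; -1 ≥ 0 — FAILS

Because a single integer refutes it, the statement is false.

Answer: False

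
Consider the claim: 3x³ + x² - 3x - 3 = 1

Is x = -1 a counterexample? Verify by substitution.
Substitute x = -1 into the relation:
x = -1: LHS = 3·(-1)³ + (-1)² - 3·(-1) - 3 = -2; -2 = 1 — FAILS

Since the claim fails at x = -1, this value is a counterexample.

Answer: Yes, x = -1 is a counterexample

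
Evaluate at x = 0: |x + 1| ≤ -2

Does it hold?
x = 0: LHS = |0 + 1| = |1| = 1; 1 ≤ -2 — FAILS

The relation fails at x = 0, so x = 0 is a counterexample.

Answer: No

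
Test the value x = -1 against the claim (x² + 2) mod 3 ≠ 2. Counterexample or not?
Substitute x = -1 into the relation:
x = -1: LHS = ((-1)² + 2) mod 3 = 3 mod 3 = 0; 0 ≠ 2 — holds

The claim holds here, so x = -1 is not a counterexample. (A counterexample exists elsewhere, e.g. x = 0.)

Answer: No, x = -1 is not a counterexample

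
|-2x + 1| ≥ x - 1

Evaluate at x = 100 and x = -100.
x = 100: LHS = |-2·100 + 1| = |-199| = 199, RHS = 100 - 1 = 99; 199 ≥ 99 — holds
x = -100: LHS = |-2·(-100) + 1| = |201| = 201, RHS = (-100) - 1 = -101; 201 ≥ -101 — holds

Answer: Yes, holds for both x = 100 and x = -100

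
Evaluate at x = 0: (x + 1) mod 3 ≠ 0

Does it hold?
x = 0: LHS = (0 + 1) mod 3 = 1 mod 3 = 1; 1 ≠ 0 — holds

The relation is satisfied at x = 0.

Answer: Yes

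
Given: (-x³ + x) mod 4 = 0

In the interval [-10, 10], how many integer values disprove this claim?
Counterexamples in [-10, 10]: {-10, -6, -2, 2, 6, 10}.

Counting them gives 6 values.

Answer: 6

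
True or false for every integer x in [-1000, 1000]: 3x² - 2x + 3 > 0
Over all integers in [-1000, 1000], LHS − RHS is smallest at x = 0, where it equals 3:
x = 0: LHS = 3·0² - 2·0 + 3 = 3; 3 > 0 — holds
At the ends of the range:
x = -1000: LHS = 3·(-1000)² - 2·(-1000) + 3 = 3002003; 3002003 > 0 — holds
x = 1000: LHS = 3·1000² - 2·1000 + 3 = 2998003; 2998003 > 0 — holds
Hence LHS − RHS is never zero or negative, i.e. LHS > RHS throughout, so the relation holds for every integer in [-1000, 1000].

No counterexample exists.

Answer: True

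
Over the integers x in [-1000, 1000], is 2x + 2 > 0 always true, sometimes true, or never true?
Holds at x = 0: LHS = 2·0 + 2 = 2; 2 > 0 — holds
Fails at x = -1: LHS = 2·(-1) + 2 = 0; 0 > 0 — FAILS
It is satisfied by some integers in the range but not all.

Answer: Sometimes true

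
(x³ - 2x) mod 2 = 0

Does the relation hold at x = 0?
x = 0: LHS = (0³ - 2·0) mod 2 = 0 mod 2 = 0; 0 = 0 — holds

The relation is satisfied at x = 0.

Answer: Yes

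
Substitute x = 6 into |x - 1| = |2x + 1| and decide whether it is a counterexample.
Substitute x = 6 into the relation:
x = 6: LHS = |6 - 1| = |5| = 5, RHS = |2·6 + 1| = |13| = 13; 5 = 13 — FAILS

Since the claim fails at x = 6, this value is a counterexample.

Answer: Yes, x = 6 is a counterexample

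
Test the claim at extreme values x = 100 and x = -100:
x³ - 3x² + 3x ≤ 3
x = 100: LHS = 100³ - 3·100² + 3·100 = 970300; 970300 ≤ 3 — FAILS
x = -100: LHS = (-100)³ - 3·(-100)² + 3·(-100) = -1030300; -1030300 ≤ 3 — holds

Answer: Partially: fails for x = 100, holds for x = -100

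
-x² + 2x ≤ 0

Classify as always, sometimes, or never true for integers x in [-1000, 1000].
Holds at x = 0: LHS = -0² + 2·0 = 0; 0 ≤ 0 — holds
Fails at x = 1: LHS = -1² + 2·1 = 1; 1 ≤ 0 — FAILS
It is satisfied by some integers in the range but not all.

Answer: Sometimes true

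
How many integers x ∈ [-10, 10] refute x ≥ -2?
Counterexamples in [-10, 10]: {-10, -9, -8, -7, -6, -5, -4, -3}.

Counting them gives 8 values.

Answer: 8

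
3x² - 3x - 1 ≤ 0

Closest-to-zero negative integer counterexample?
Testing negative integers from -1 downward:
x = -1: LHS = 3·(-1)² - 3·(-1) - 1 = 5; 5 ≤ 0 — FAILS  ← closest negative counterexample to 0

Answer: x = -1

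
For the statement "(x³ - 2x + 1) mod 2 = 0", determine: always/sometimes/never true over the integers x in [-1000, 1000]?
Holds at x = 1: LHS = (1³ - 2·1 + 1) mod 2 = 0 mod 2 = 0; 0 = 0 — holds
Fails at x = 0: LHS = (0³ - 2·0 + 1) mod 2 = 1 mod 2 = 1; 1 = 0 — FAILS
It is satisfied by some integers in the range but not all.

Answer: Sometimes true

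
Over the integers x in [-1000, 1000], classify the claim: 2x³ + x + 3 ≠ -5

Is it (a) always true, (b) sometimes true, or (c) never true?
Track d = LHS − RHS over the integers in [-1000, 1000]. Equality would need d = 0, but d changes sign only between consecutive integers, jumping over 0:
x = -2: LHS = 2·(-2)³ + (-2) + 3 = -15; -15 ≠ -5 — holds  (d = -10)
x = -1: LHS = 2·(-1)³ + (-1) + 3 = 0; 0 ≠ -5 — holds  (d = 5)
Away from these crossings d keeps a constant sign, and checking every integer in [-1000, 1000] confirms d ≠ 0 throughout. Hence the two sides are never equal, so the relation holds for every integer in [-1000, 1000].

No counterexample exists.

Answer: Always true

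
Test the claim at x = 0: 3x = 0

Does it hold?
x = 0: LHS = 3·0 = 0; 0 = 0 — holds

The relation is satisfied at x = 0.

Answer: Yes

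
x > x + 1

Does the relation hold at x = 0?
x = 0: RHS = 0 + 1 = 1; 0 > 1 — FAILS

The relation fails at x = 0, so x = 0 is a counterexample.

Answer: No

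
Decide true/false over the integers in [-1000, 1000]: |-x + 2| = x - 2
The claim fails at x = 0:
x = 0: LHS = |-0 + 2| = |2| = 2, RHS = 0 - 2 = -2; 2 = -2 — FAILS

Because a single integer refutes it, the statement is false.

Answer: False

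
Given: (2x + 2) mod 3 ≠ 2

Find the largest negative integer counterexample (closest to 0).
Testing negative integers from -1 downward:
x = -1: LHS = (2·(-1) + 2) mod 3 = 0 mod 3 = 0; 0 ≠ 2 — holds
x = -2: LHS = (2·(-2) + 2) mod 3 = (-2) mod 3 = 1; 1 ≠ 2 — holds
x = -3: LHS = (2·(-3) + 2) mod 3 = (-4) mod 3 = 2; 2 ≠ 2 — FAILS  ← closest negative counterexample to 0

Answer: x = -3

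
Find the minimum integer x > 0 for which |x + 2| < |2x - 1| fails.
Testing positive integers:
x = 1: LHS = |1 + 2| = |3| = 3, RHS = |2·1 - 1| = |1| = 1; 3 < 1 — FAILS  ← smallest positive counterexample

Answer: x = 1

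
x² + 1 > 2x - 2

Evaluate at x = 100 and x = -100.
x = 100: LHS = 100² + 1 = 10001, RHS = 2·100 - 2 = 198; 10001 > 198 — holds
x = -100: LHS = (-100)² + 1 = 10001, RHS = 2·(-100) - 2 = -202; 10001 > -202 — holds

Answer: Yes, holds for both x = 100 and x = -100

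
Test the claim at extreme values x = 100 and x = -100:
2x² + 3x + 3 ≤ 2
x = 100: LHS = 2·100² + 3·100 + 3 = 20303; 20303 ≤ 2 — FAILS
x = -100: LHS = 2·(-100)² + 3·(-100) + 3 = 19703; 19703 ≤ 2 — FAILS

Answer: No, fails for both x = 100 and x = -100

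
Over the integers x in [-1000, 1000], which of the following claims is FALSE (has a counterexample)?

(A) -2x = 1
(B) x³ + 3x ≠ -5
(A) x = 0: LHS = -2·0 = 0; 0 = 1 — FAILS

(B) Track d = LHS − RHS over the integers in [-1000, 1000]. Equality would need d = 0, but d changes sign only between consecutive integers, jumping over 0:
x = -2: LHS = (-2)³ + 3·(-2) = -14; -14 ≠ -5 — holds  (d = -9)
x = -1: LHS = (-1)³ + 3·(-1) = -4; -4 ≠ -5 — holds  (d = 1)
Away from these crossings d keeps a constant sign, and checking every integer in [-1000, 1000] confirms d ≠ 0 throughout. Hence the two sides are never equal, so the relation holds for every integer in [-1000, 1000].

Only (A) has a counterexample.

Answer: A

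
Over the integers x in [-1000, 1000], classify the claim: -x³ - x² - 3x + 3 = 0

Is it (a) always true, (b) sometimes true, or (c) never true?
Track d = LHS − RHS over the integers in [-1000, 1000]. Equality would need d = 0, but d changes sign only between consecutive integers, jumping over 0:
x = 0: LHS = -0³ - 0² - 3·0 + 3 = 3; 3 = 0 — FAILS  (d = 3)
x = 1: LHS = -1³ - 1² - 3·1 + 3 = -2; -2 = 0 — FAILS  (d = -2)
Away from these crossings d keeps a constant sign, and checking every integer in [-1000, 1000] confirms d ≠ 0 throughout. Hence the two sides are never equal, so the claimed relation (=) fails for every integer in [-1000, 1000].

No integer in the range satisfies it.

Answer: Never true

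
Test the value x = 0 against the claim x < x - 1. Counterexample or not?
Substitute x = 0 into the relation:
x = 0: RHS = 0 - 1 = -1; 0 < -1 — FAILS

Since the claim fails at x = 0, this value is a counterexample.

Answer: Yes, x = 0 is a counterexample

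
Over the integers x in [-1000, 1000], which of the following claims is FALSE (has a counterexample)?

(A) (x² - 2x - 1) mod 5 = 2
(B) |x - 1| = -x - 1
(A) x = 0: LHS = (0² - 2·0 - 1) mod 5 = (-1) mod 5 = 4; 4 = 2 — FAILS
(B) x = 0: LHS = |0 - 1| = |-1| = 1, RHS = -0 - 1 = -1; 1 = -1 — FAILS

Answer: Both A and B are false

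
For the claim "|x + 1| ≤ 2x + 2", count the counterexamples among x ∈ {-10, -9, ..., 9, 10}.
Counterexamples in [-10, 10]: {-10, -9, -8, -7, -6, -5, -4, -3, -2}.

Counting them gives 9 values.

Answer: 9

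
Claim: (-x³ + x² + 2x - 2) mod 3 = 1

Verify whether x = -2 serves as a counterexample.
Substitute x = -2 into the relation:
x = -2: LHS = (-(-2)³ + (-2)² + 2·(-2) - 2) mod 3 = 6 mod 3 = 0; 0 = 1 — FAILS

Since the claim fails at x = -2, this value is a counterexample.

Answer: Yes, x = -2 is a counterexample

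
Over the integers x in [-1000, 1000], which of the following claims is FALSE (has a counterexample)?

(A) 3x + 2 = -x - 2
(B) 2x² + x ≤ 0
(A) x = 0: LHS = 3·0 + 2 = 2, RHS = -0 - 2 = -2; 2 = -2 — FAILS
(B) x = 1: LHS = 2·1² + 1 = 3; 3 ≤ 0 — FAILS

Answer: Both A and B are false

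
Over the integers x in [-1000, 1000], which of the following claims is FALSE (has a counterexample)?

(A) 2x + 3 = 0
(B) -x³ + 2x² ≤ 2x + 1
(A) x = 0: LHS = 2·0 + 3 = 3; 3 = 0 — FAILS
(B) x = -1: LHS = -(-1)³ + 2·(-1)² = 3, RHS = 2·(-1) + 1 = -1; 3 ≤ -1 — FAILS

Answer: Both A and B are false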